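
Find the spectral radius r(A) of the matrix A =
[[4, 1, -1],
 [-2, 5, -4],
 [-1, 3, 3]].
r(A) ≈ 5.104

The eigenvalues of A are the roots of its characteristic polynomial. With M = A (coefficients from the trace, the sum of principal 2x2 minors, and det A):
  p(λ) = det(λ I - M) = λ^3 - 12λ^2 + 60λ - 119.
No integer candidate from the rational root theorem (±divisors of 119) is a root, so the roots are irrational. The cubic discriminant is Δ = -8235 < 0, so there is one real root and a complex-conjugate pair. p(4) = -7 and p(5) = 6 have opposite signs, so a root lies in (4, 5); Newton's method refines it to λ ≈ 4.5681. Dividing out (λ - (4.5681)) leaves approximately λ^2 - 7.4319λ + 26.0505. For λ^2 - 7.4319λ + 26.0505 the discriminant is -48.9681. It is negative, so the remaining roots are the complex-conjugate pair λ ≈ 3.716 ± 3.4989i. Their product equals the constant term, so |λ|^2 ≈ 26.0505 and |λ| ≈ 5.104.
Thus the eigenvalues (to 4 decimals) are 4.5681 (modulus 4.5681); 3.716 ± 3.4989i (modulus 5.104). The spectral radius is the largest modulus: r(A) ≈ 5.104. (Cross-check: r(A) ≤ ||A||_2 ≈ 6.7772; equality holds whenever A is normal, though it can also hold for some non-normal A.)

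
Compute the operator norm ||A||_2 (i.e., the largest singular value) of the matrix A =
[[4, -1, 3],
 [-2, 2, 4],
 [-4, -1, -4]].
||A||_2 ≈ 7.6802 (= sqrt(largest eigenvalue of A^T A))

||A||_2 = sigma_max(A) = sqrt(lambda_max(A^T A)). Form the symmetric matrix M = A^T A =
[[36, -4, 20],
 [-4, 6, 9],
 [20, 9, 41]].
Its characteristic polynomial (trace, sum of principal 2x2 minors, determinant of M give the coefficients) is
  p(λ) = det(λ I - M) = λ^3 - 83λ^2 + 1441λ - 1444.
No integer candidate from the rational root theorem (±divisors of 1444) is a root, so the roots are irrational. The cubic discriminant is Δ = 2085821917 > 0, so there are three distinct real roots. p(1) = -85 and p(2) = 1114 have opposite signs, so a root lies in (1, 2); Newton's method refines it to λ ≈ 1.0668. p(22) = 734 and p(23) = -41 have opposite signs, so a root lies in (22, 23); Newton's method refines it to λ ≈ 22.9481. p(58) = -1966 and p(59) = 31 have opposite signs, so a root lies in (58, 59); Newton's method refines it to λ ≈ 58.9852. Check (Vieta): the three roots sum to 83, matching tr M = 83.
So the eigenvalues of A^T A are ≈ 1.0668, 22.9481, 58.9852 (all ≥ 0, as they must be for A^T A). The largest is λ_max ≈ 58.9852, hence ||A||_2 = sqrt(λ_max) ≈ 7.6802.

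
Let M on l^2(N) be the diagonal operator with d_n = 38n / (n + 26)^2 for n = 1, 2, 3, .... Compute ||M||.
||M|| = 19/52 (attained at n = 26)

For M diagonal, ||M|| = sup_n |d_n|. Treat f(x) = 38x / (x + 26)^2 for real x > 0. By the quotient rule, f'(x) = 38(26 - x)/(x + 26)^3, which is positive for x < 26 and negative for x > 26. So f has a unique maximum at x = 26, and since 26 is a positive integer, the supremum over n ≥ 1 is attained at n = 26: d_26 = 38·26/(26 + 26)^2 = 38·26/2704 = 19/52. Hence ||M|| = 19/52.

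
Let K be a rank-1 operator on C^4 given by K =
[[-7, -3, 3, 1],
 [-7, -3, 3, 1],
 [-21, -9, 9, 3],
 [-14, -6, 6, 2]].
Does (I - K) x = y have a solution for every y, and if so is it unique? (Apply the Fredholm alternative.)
(I - K) is singular (det(I - K) = 0, i.e. 1 ∈ sigma(K)). (I - K) x = y is solvable iff y ⊥ ker((I - K)^*) = span{(-7, -3, 3, 1)}, i.e. iff -7y_1 - 3y_2 + 3y_3 + y_4 = 0. When solvable, the solutions are x = y + c·(1, 1, 3, 2), c arbitrary (ker(I - K) = span{(1, 1, 3, 2)}, dimension 1).

K has rank 1, so it is an outer product K = u v^T: every row of K is a multiple of one row vector. Reading off the entries, u = (1, 1, 3, 2) and v = (-7, -3, 3, 1) (row i of K equals u_i·v^T). A rank-one matrix u v^T satisfies K u = u (v·u) and kills the (3)-dimensional subspace v^⊥, so its characteristic polynomial is lambda^3 (lambda - v·u) with v·u = tr K = 1. Hence the eigenvalues of I - K are 1 (multiplicity 3) and 1 - (1) = 0, so det(I - K) = 0. (Direct check: I - K =
[[8, 3, -3, -1],
 [7, 4, -3, -1],
 [21, 9, -8, -3],
 [14, 6, -6, -1]]
has determinant 0.) So 1 is an eigenvalue of K and (I - K) is not invertible. The finite-dimensional Fredholm alternative says: either (I - K) is invertible, or ker(I - K) ≠ {0} and then range(I - K) = ker((I - K)^*)^⊥, with dim ker(I - K) = dim ker((I - K)^*). We are in the second case, so we need both kernels. Kernel of I - K: (I - K) u = u - u (v·u) = u - u = 0, so ker(I - K) = span{u} = span{(1, 1, 3, 2)} (it is exactly 1-dimensional because rank(I - K) = 3). Kernel of the adjoint: K is real, so (I - K)^* = I - K^T = I - v u^T, and (I - v u^T) v = v - v (u·v) = 0; hence ker((I - K)^*) = span{v} = span{(-7, -3, 3, 1)}. Therefore (I - K) x = y is solvable iff <y, v> = 0, i.e. iff -7y_1 - 3y_2 + 3y_3 + y_4 = 0. When this holds, K y = u (v·y) = 0, so (I - K) y = y and x = y is a particular solution; the full solution set is the line x = y + c·u = y + c·(1, 1, 3, 2), c ∈ C.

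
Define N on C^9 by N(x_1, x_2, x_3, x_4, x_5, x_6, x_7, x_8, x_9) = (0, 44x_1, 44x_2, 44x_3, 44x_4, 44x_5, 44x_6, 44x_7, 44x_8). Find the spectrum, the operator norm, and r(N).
sigma(N) = {0}; ||N|| = 44; r(N) = 0. (N is nilpotent with N^9 = 0.)

On C^9, N is a strictly lower-triangular matrix with 44 on the subdiagonal and zeros elsewhere, so its characteristic polynomial is lambda^9 and every eigenvalue is 0: sigma(N) = {0}. For the operator norm, N e_i = 44e_{i+1} for i = 1, ..., 8 and N e_9 = 0, so the singular values of N are 44 (with multiplicity 8) and 0; hence ||N|| = 44. The spectral radius r(N) = max|lambda| = 0. Note ||N|| > r(N) — characteristic of non-normal nilpotent operators. Indeed N^9 = 0.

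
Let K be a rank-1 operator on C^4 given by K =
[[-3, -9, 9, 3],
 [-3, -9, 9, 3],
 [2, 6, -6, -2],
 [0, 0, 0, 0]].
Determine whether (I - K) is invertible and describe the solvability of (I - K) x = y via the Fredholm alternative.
(I - K) is invertible (det(I - K) = 19 ≠ 0), so for every y in C^4 the equation (I - K) x = y has a unique solution.

K has rank 1, so it is an outer product K = u v^T: every row of K is a multiple of one row vector. Reading off the entries, u = (3, 3, -2, 0) and v = (-1, -3, 3, 1) (row i of K equals u_i·v^T). A rank-one matrix u v^T satisfies K u = u (v·u) and kills the (3)-dimensional subspace v^⊥, so its characteristic polynomial is lambda^3 (lambda - v·u) with v·u = tr K = -18. Hence the eigenvalues of I - K are 1 (multiplicity 3) and 1 - (-18) = 19, so det(I - K) = 19. (Direct check: I - K =
[[4, 9, -9, -3],
 [3, 10, -9, -3],
 [-2, -6, 7, 2],
 [0, 0, 0, 1]]
has determinant 19.) The finite-dimensional Fredholm alternative says: either (I - K) is invertible, or ker(I - K) ≠ {0} and then range(I - K) = ker((I - K)^*)^⊥, with dim ker(I - K) = dim ker((I - K)^*). Since det(I - K) ≠ 0, 1 is not an eigenvalue of K and ker(I - K) = {0}, so we are in the first case: for every y there is a unique x = (I - K)^(-1) y. Explicitly, by the Sherman–Morrison formula, (I - u v^T)^(-1) = I + u v^T/(1 - v·u), i.e. (I - K)^(-1) = I + K/(19).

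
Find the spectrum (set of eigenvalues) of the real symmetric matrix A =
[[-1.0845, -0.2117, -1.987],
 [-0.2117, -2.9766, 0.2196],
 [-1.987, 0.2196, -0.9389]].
sigma(A) ≈ {-3, 1} (-3 with multiplicity 2)

A is real symmetric, so its spectrum consists of real eigenvalues. Expanding the characteristic polynomial of the displayed matrix gives
  det(λ I - A) = p(λ) = λ^3 + (5)λ^2 + (3)λ + (-9).
Solving p(λ) = 0 yields eigenvalues ≈ -3, -3, 1. (A is shown rounded to 4 decimals, so these recover the underlying integer eigenvalues to within that precision.)
Verification: the trace of A = -5 equals the sum of eigenvalues -5, and det(A) ≈ 9.0004 matches the eigenvalue product 9.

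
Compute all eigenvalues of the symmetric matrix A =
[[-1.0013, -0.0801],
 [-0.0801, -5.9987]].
sigma(A) ≈ {-6, -1}

A is real symmetric, so its spectrum consists of real eigenvalues. Expanding the characteristic polynomial of the displayed matrix gives
  det(λ I - A) = p(λ) = λ^2 + (7)λ + (6).
Solving p(λ) = 0 yields eigenvalues ≈ -6, -1. (A is shown rounded to 4 decimals, so these recover the underlying integer eigenvalues to within that precision.)
Verification: the trace of A = -7 equals the sum of eigenvalues -7, and det(A) ≈ 6.0001 matches the eigenvalue product 6.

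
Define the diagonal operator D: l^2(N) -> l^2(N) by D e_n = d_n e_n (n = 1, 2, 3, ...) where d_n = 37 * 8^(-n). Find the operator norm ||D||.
||D|| = 37/8 (attained at n = 1)

For D diagonal, ||D|| = sup_n |d_n|. The sequence d_n = 37 * 8^(-n) is positive and strictly decreasing (ratio 8^(-1) < 1), so the supremum is d_1 = 37/8. Hence ||D|| = 37/8.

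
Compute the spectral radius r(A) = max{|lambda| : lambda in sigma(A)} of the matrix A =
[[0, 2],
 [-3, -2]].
r(A) = sqrt(6) ≈ 2.4495

The eigenvalues of A are the roots of its characteristic polynomial. With M = A (coefficients from the trace and determinant):
  p(λ) = det(λ I - M) = λ^2 + 2λ + 6.
For λ^2 + 2λ + 6 the discriminant is -20. It is negative, so the roots are the complex-conjugate pair λ = -1 ± (sqrt(20)/2) i ≈ -1 ± 2.2361i. For a conjugate pair the product of the roots equals the constant term, so |λ|^2 = 6 and |λ| = sqrt(6) ≈ 2.4495.
Thus the eigenvalues (to 4 decimals) are -1 ± 2.2361i (modulus 2.4495). The spectral radius is the largest modulus: r(A) = sqrt(6) ≈ 2.4495. (Cross-check: r(A) ≤ ||A||_2 ≈ 3.8106; equality holds whenever A is normal, though it can also hold for some non-normal A.)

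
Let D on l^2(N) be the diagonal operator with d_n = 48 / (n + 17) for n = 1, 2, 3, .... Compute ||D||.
||D|| = 8/3 (attained at n = 1)

For D diagonal, ||D|| = sup_n |d_n| = sup_n 48/(n + 17). This is positive and strictly decreasing in n, so the supremum is attained at n = 1: d_1 = 48/(1 + 17) = 8/3. Hence ||D|| = 8/3.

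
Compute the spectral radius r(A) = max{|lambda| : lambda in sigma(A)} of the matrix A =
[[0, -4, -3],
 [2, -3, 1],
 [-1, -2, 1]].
r(A) ≈ 3.7587

The eigenvalues of A are the roots of its characteristic polynomial. With M = A (coefficients from the trace, the sum of principal 2x2 minors, and det A):
  p(λ) = det(λ I - M) = λ^3 + 2λ^2 + 4λ - 33.
No integer candidate from the rational root theorem (±divisors of 33) is a root, so the roots are irrational. The cubic discriminant is Δ = -33291 < 0, so there is one real root and a complex-conjugate pair. p(2) = -9 and p(3) = 24 have opposite signs, so a root lies in (2, 3); Newton's method refines it to λ ≈ 2.3358. Dividing out (λ - (2.3358)) leaves approximately λ^2 + 4.3358λ + 14.1278. For λ^2 + 4.3358λ + 14.1278 the discriminant is -37.7116. It is negative, so the remaining roots are the complex-conjugate pair λ ≈ -2.1679 ± 3.0705i. Their product equals the constant term, so |λ|^2 ≈ 14.1278 and |λ| ≈ 3.7587.
Thus the eigenvalues (to 4 decimals) are 2.3358 (modulus 2.3358); -2.1679 ± 3.0705i (modulus 3.7587). The spectral radius is the largest modulus: r(A) ≈ 3.7587. (Cross-check: r(A) ≤ ||A||_2 ≈ 5.6437; equality holds whenever A is normal, though it can also hold for some non-normal A.)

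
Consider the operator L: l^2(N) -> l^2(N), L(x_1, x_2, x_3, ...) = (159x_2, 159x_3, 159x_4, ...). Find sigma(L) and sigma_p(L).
sigma(L) = closed disk {z in C : |z| ≤ 159}; sigma_p(L) = open disk {z in C : |z| < 159}

Note L = 159·V where V is the unit left shift (V x)_k = x_{k+1}; so sigma(L) = 159·sigma(V) and ||L|| = 159||V||. ||L x||^2 = 25281sum_{k≥2} |x_k|^2 ≤ 25281||x||^2, with equality on {x : x_1 = 0}, so ||L|| = 159. For any lambda with |lambda| < 159, set r = lambda/159 (|r| < 1); the vector x = (1, r, r^2, ...) is in l^2 and satisfies L x = 159(r, r^2, ...) = lambda x, so lambda is an eigenvalue. On the boundary |lambda| = 159 the geometric series diverges, so no l^2 eigenvector exists, but these lambda lie in the approximate point spectrum. Hence sigma(L) is the closed disk of radius 159 and sigma_p(L) is the open disk.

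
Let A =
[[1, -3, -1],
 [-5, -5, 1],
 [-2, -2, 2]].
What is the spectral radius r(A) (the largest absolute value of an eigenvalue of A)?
r(A) ≈ 6.8054

The eigenvalues of A are the roots of its characteristic polynomial. With M = A (coefficients from the trace, the sum of principal 2x2 minors, and det A):
  p(λ) = det(λ I - M) = λ^3 + 2λ^2 - 28λ + 32.
No integer candidate from the rational root theorem (±divisors of 32) is a root, so the roots are irrational. The cubic discriminant is Δ = 30016 > 0, so there are three distinct real roots. p(-7) = -17 and p(-6) = 56 have opposite signs, so a root lies in (-7, -6); Newton's method refines it to λ ≈ -6.8054. p(1) = 7 and p(2) = -8 have opposite signs, so a root lies in (1, 2); Newton's method refines it to λ ≈ 1.3679. p(3) = -7 and p(4) = 16 have opposite signs, so a root lies in (3, 4); Newton's method refines it to λ ≈ 3.4374. Check (Vieta): the three roots sum to -2, matching tr M = -2.
Thus the eigenvalues (to 4 decimals) are -6.8054 (modulus 6.8054); 1.3679 (modulus 1.3679); 3.4374 (modulus 3.4374). The spectral radius is the largest modulus: r(A) ≈ 6.8054. (Cross-check: r(A) ≤ ||A||_2 ≈ 7.9046; equality holds whenever A is normal, though it can also hold for some non-normal A.)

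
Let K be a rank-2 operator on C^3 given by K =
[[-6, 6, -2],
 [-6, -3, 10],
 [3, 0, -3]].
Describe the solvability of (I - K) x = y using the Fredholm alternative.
(I - K) is invertible (det(I - K) = 100 ≠ 0), so for every y in C^3 the equation (I - K) x = y has a unique solution.

K has rank 2 and factors as K = U V^T = u1 v1^T + u2 v2^T with u1 = (0, -3, 1), v1 = (3, 0, -3), u2 = (2, -1, 0), v2 = (-3, 3, -1) (multiplying out reproduces the displayed K). The nonzero eigenvalues of U V^T coincide with those of the 2 x 2 matrix G = V^T U = [[v1·u1, v1·u2], [v2·u1, v2·u2]] = [[-3, 6], [-10, -9]], and by the Sylvester determinant identity det(I_3 - U V^T) = det(I_2 - V^T U) = det([[4, -6], [10, 10]]) = (4)(10) - (-6)(10) = 100. (Direct check: I - K =
[[7, -6, 2],
 [6, 4, -10],
 [-3, 0, 4]]
has determinant 100.) The finite-dimensional Fredholm alternative says: either (I - K) is invertible, or ker(I - K) ≠ {0} and then range(I - K) = ker((I - K)^*)^⊥, with dim ker(I - K) = dim ker((I - K)^*). Since det(I - K) ≠ 0, 1 is not an eigenvalue of K and ker(I - K) = {0}, so we are in the first case: for every y there is a unique x = (I - K)^(-1) y. (Explicitly, by the Woodbury identity, (I - U V^T)^(-1) = I + U (I_2 - G)^(-1) V^T.)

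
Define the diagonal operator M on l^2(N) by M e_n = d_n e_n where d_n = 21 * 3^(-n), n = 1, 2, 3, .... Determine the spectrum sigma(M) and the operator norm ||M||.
sigma(M) = {21 * 3^(-n) : n ≥ 1} ∪ {0}; ||M|| = 7

A bounded diagonal operator on l^2 with diagonal entries d_n has spectrum equal to the closure of {d_n : n ≥ 1}: every d_n is an eigenvalue (with eigenvector e_n), so {d_n} ⊂ sigma(M); the spectrum is closed, so its closure is too; and for lambda not in the closure, (M - lambda I) has bounded inverse (the diagonal entries 1/(d_n - lambda) are bounded). For our sequence d_n = 21 * 3^(-n), n = 1, 2, 3, ...:
  - {d_n} = {21 * 3^(-n) : n ≥ 1}; the only limit point is 0
  - closure = {21 * 3^(-n) : n ≥ 1} ∪ {0}
For the norm: a diagonal operator has ||M|| = sup_n |d_n|. Here d_n = 21 * 3^(-n) is positive and decreasing, so sup_n |d_n| = d_1 = 21/3 = 7. So ||M|| = 7.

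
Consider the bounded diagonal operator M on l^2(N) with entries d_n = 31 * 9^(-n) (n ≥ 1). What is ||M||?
||M|| = 31/9 (attained at n = 1)

For M diagonal, ||M|| = sup_n |d_n|. The sequence d_n = 31 * 9^(-n) is positive and strictly decreasing (ratio 9^(-1) < 1), so the supremum is d_1 = 31/9. Hence ||M|| = 31/9.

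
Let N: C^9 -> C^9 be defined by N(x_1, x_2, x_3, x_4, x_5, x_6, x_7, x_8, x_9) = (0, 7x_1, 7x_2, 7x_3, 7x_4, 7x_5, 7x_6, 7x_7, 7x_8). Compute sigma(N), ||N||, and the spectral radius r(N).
sigma(N) = {0}; ||N|| = 7; r(N) = 0. (N is nilpotent with N^9 = 0.)

On C^9, N is a strictly lower-triangular matrix with 7 on the subdiagonal and zeros elsewhere, so its characteristic polynomial is lambda^9 and every eigenvalue is 0: sigma(N) = {0}. For the operator norm, N e_i = 7e_{i+1} for i = 1, ..., 8 and N e_9 = 0, so the singular values of N are 7 (with multiplicity 8) and 0; hence ||N|| = 7. The spectral radius r(N) = max|lambda| = 0. Note ||N|| > r(N) — characteristic of non-normal nilpotent operators. Indeed N^9 = 0.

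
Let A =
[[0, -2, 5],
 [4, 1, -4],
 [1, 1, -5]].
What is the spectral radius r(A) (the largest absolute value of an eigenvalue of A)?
r(A) ≈ 4.4182

The eigenvalues of A are the roots of its characteristic polynomial. With M = A (coefficients from the trace, the sum of principal 2x2 minors, and det A):
  p(λ) = det(λ I - M) = λ^3 + 4λ^2 + 2λ + 17.
No integer candidate from the rational root theorem (±divisors of 17) is a root, so the roots are irrational. The cubic discriminant is Δ = -9675 < 0, so there is one real root and a complex-conjugate pair. p(-5) = -18 and p(-4) = 9 have opposite signs, so a root lies in (-5, -4); Newton's method refines it to λ ≈ -4.4182. Dividing out (λ - (-4.4182)) leaves approximately λ^2 - 0.4182λ + 3.8477. For λ^2 - 0.4182λ + 3.8477 the discriminant is -15.216. It is negative, so the remaining roots are the complex-conjugate pair λ ≈ 0.2091 ± 1.9504i. Their product equals the constant term, so |λ|^2 ≈ 3.8477 and |λ| ≈ 1.9616.
Thus the eigenvalues (to 4 decimals) are -4.4182 (modulus 4.4182); 0.2091 ± 1.9504i (modulus 1.9616). The spectral radius is the largest modulus: r(A) ≈ 4.4182. (Cross-check: r(A) ≤ ||A||_2 ≈ 8.8887; equality holds whenever A is normal, though it can also hold for some non-normal A.)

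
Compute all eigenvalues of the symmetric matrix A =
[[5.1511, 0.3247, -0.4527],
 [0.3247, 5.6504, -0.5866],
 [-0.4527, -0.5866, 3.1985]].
sigma(A) ≈ {3, 5, 6}

A is real symmetric, so its spectrum consists of real eigenvalues. Expanding the characteristic polynomial of the displayed matrix gives
  det(λ I - A) = p(λ) = λ^3 + (-14)λ^2 + (63)λ + (-90).
Solving p(λ) = 0 yields eigenvalues ≈ 3, 5, 6. (A is shown rounded to 4 decimals, so these recover the underlying integer eigenvalues to within that precision.)
Verification: the trace of A = 14 equals the sum of eigenvalues 14, and det(A) ≈ 89.9996 matches the eigenvalue product 90.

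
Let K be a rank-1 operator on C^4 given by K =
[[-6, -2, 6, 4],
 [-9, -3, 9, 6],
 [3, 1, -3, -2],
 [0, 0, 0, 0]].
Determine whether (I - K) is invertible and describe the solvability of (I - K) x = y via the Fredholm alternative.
(I - K) is invertible (det(I - K) = 13 ≠ 0), so for every y in C^4 the equation (I - K) x = y has a unique solution.

K has rank 1, so it is an outer product K = u v^T: every row of K is a multiple of one row vector. Reading off the entries, u = (2, 3, -1, 0) and v = (-3, -1, 3, 2) (row i of K equals u_i·v^T). A rank-one matrix u v^T satisfies K u = u (v·u) and kills the (3)-dimensional subspace v^⊥, so its characteristic polynomial is lambda^3 (lambda - v·u) with v·u = tr K = -12. Hence the eigenvalues of I - K are 1 (multiplicity 3) and 1 - (-12) = 13, so det(I - K) = 13. (Direct check: I - K =
[[7, 2, -6, -4],
 [9, 4, -9, -6],
 [-3, -1, 4, 2],
 [0, 0, 0, 1]]
has determinant 13.) The finite-dimensional Fredholm alternative says: either (I - K) is invertible, or ker(I - K) ≠ {0} and then range(I - K) = ker((I - K)^*)^⊥, with dim ker(I - K) = dim ker((I - K)^*). Since det(I - K) ≠ 0, 1 is not an eigenvalue of K and ker(I - K) = {0}, so we are in the first case: for every y there is a unique x = (I - K)^(-1) y. Explicitly, by the Sherman–Morrison formula, (I - u v^T)^(-1) = I + u v^T/(1 - v·u), i.e. (I - K)^(-1) = I + K/(13).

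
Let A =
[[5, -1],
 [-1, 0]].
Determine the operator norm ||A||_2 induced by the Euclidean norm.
||A||_2 = sqrt((27 + sqrt(725))/2) ≈ 5.1926 (= sqrt(largest eigenvalue of A^T A))

||A||_2 = sigma_max(A) = sqrt(lambda_max(A^T A)). Form the symmetric matrix M = A^T A =
[[26, -5],
 [-5, 1]].
Its characteristic polynomial (trace, determinant of M give the coefficients) is
  p(λ) = det(λ I - M) = λ^2 - 27λ + 1.
For λ^2 - 27λ + 1 the discriminant is 725. It is nonnegative but not a perfect square, so the roots are real and irrational: λ = (27 ± sqrt(725))/2 ≈ 26.9629, 0.0371.
So the eigenvalues of A^T A are ≈ 0.0371, 26.9629 (all ≥ 0, as they must be for A^T A). The largest is λ_max = (27 + sqrt(725))/2 ≈ 26.9629, hence ||A||_2 = sqrt(λ_max) = sqrt((27 + sqrt(725))/2) ≈ 5.1926.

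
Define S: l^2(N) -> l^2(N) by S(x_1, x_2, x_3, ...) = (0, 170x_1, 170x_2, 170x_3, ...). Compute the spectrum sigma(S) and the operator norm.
sigma(S) = closed disk {z in C : |z| ≤ 170}; ||S|| = 170

Note S = 170·U where U is the unit right shift (U x)_k = x_{k-1} (with x_0 := 0); so ||S|| = 170||U|| and sigma(S) = 170·sigma(U). ||S x||^2 = sum_{k≥1} |170x_k|^2 = 28900||x||^2, so ||S|| = 170 and sigma(S) ⊂ {|z| ≤ 170}. For any |lambda| < 170, the equation (S - lambda I) x = 0 forces x_1 = 0, then 170x_k = lambda x_{k+1} ⇒ x = 0, so S has no eigenvalues. But (S - lambda I) is not surjective for |lambda| < 170: solving (S - lambda I) x = e_1 would require x_n proportional to (lambda/170)^(-n), which is not in l^2. So every |lambda| < 170 lies in the residual spectrum. The boundary |lambda| = 170 is in the approximate point spectrum (the spectrum is closed). Hence sigma(S) is the closed disk of radius 170.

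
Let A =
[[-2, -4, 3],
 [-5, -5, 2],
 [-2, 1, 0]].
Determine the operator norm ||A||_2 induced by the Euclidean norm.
||A||_2 ≈ 8.9348 (= sqrt(largest eigenvalue of A^T A))

||A||_2 = sigma_max(A) = sqrt(lambda_max(A^T A)). Form the symmetric matrix M = A^T A =
[[33, 31, -16],
 [31, 42, -22],
 [-16, -22, 13]].
Its characteristic polynomial (trace, sum of principal 2x2 minors, determinant of M give the coefficients) is
  p(λ) = det(λ I - M) = λ^3 - 88λ^2 + 660λ - 625.
No integer candidate from the rational root theorem (±divisors of 625) is a root, so the roots are irrational. The cubic discriminant is Δ = 1162475525 > 0, so there are three distinct real roots. p(1) = -52 and p(2) = 351 have opposite signs, so a root lies in (1, 2); Newton's method refines it to λ ≈ 1.1088. p(7) = 26 and p(8) = -465 have opposite signs, so a root lies in (7, 8); Newton's method refines it to λ ≈ 7.0606. p(79) = -4654 and p(80) = 975 have opposite signs, so a root lies in (79, 80); Newton's method refines it to λ ≈ 79.8306. Check (Vieta): the three roots sum to 88, matching tr M = 88.
So the eigenvalues of A^T A are ≈ 1.1088, 7.0606, 79.8306 (all ≥ 0, as they must be for A^T A). The largest is λ_max ≈ 79.8306, hence ||A||_2 = sqrt(λ_max) ≈ 8.9348.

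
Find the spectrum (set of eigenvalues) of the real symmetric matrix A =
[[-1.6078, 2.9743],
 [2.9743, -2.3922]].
sigma(A) ≈ {-5, 1}

A is real symmetric, so its spectrum consists of real eigenvalues. Expanding the characteristic polynomial of the displayed matrix gives
  det(λ I - A) = p(λ) = λ^2 + (4)λ + (-5).
Solving p(λ) = 0 yields eigenvalues ≈ -5, 1. (A is shown rounded to 4 decimals, so these recover the underlying integer eigenvalues to within that precision.)
Verification: the trace of A = -4 equals the sum of eigenvalues -4, and det(A) ≈ -5.0003 matches the eigenvalue product -5.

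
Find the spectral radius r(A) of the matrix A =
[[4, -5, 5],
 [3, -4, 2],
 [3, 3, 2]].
r(A) ≈ 6.5237

The eigenvalues of A are the roots of its characteristic polynomial. With M = A (coefficients from the trace, the sum of principal 2x2 minors, and det A):
  p(λ) = det(λ I - M) = λ^3 - 2λ^2 - 22λ - 49.
No integer candidate from the rational root theorem (±divisors of 49) is a root, so the roots are irrational. The cubic discriminant is Δ = -60675 < 0, so there is one real root and a complex-conjugate pair. p(6) = -37 and p(7) = 42 have opposite signs, so a root lies in (6, 7); Newton's method refines it to λ ≈ 6.5237. Dividing out (λ - (6.5237)) leaves approximately λ^2 + 4.5237λ + 7.5111. For λ^2 + 4.5237λ + 7.5111 the discriminant is -9.5806. It is negative, so the remaining roots are the complex-conjugate pair λ ≈ -2.2618 ± 1.5476i. Their product equals the constant term, so |λ|^2 ≈ 7.5111 and |λ| ≈ 2.7406.
Thus the eigenvalues (to 4 decimals) are 6.5237 (modulus 6.5237); -2.2618 ± 1.5476i (modulus 2.7406). The spectral radius is the largest modulus: r(A) ≈ 6.5237. (Cross-check: r(A) ≤ ||A||_2 ≈ 9.6936; equality holds whenever A is normal, though it can also hold for some non-normal A.)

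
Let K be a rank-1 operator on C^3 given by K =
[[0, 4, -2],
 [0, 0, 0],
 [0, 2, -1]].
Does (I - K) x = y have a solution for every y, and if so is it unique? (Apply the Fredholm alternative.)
(I - K) is invertible (det(I - K) = 2 ≠ 0), so for every y in C^3 the equation (I - K) x = y has a unique solution.

K has rank 1, so it is an outer product K = u v^T: every row of K is a multiple of one row vector. Reading off the entries, u = (-2, 0, -1) and v = (0, -2, 1) (row i of K equals u_i·v^T). A rank-one matrix u v^T satisfies K u = u (v·u) and kills the (2)-dimensional subspace v^⊥, so its characteristic polynomial is lambda^2 (lambda - v·u) with v·u = tr K = -1. Hence the eigenvalues of I - K are 1 (multiplicity 2) and 1 - (-1) = 2, so det(I - K) = 2. (Direct check: I - K =
[[1, -4, 2],
 [0, 1, 0],
 [0, -2, 2]]
has determinant 2.) The finite-dimensional Fredholm alternative says: either (I - K) is invertible, or ker(I - K) ≠ {0} and then range(I - K) = ker((I - K)^*)^⊥, with dim ker(I - K) = dim ker((I - K)^*). Since det(I - K) ≠ 0, 1 is not an eigenvalue of K and ker(I - K) = {0}, so we are in the first case: for every y there is a unique x = (I - K)^(-1) y. Explicitly, by the Sherman–Morrison formula, (I - u v^T)^(-1) = I + u v^T/(1 - v·u), i.e. (I - K)^(-1) = I + K/(2).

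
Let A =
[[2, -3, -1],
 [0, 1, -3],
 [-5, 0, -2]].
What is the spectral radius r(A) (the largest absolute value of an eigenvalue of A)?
r(A) ≈ 4.2014

The eigenvalues of A are the roots of its characteristic polynomial. With M = A (coefficients from the trace, the sum of principal 2x2 minors, and det A):
  p(λ) = det(λ I - M) = λ^3 - λ^2 - 9λ + 54.
No integer candidate from the rational root theorem (±divisors of 54) is a root, so the roots are irrational. The cubic discriminant is Δ = -66771 < 0, so there is one real root and a complex-conjugate pair. p(-5) = -51 and p(-4) = 10 have opposite signs, so a root lies in (-5, -4); Newton's method refines it to λ ≈ -4.2014. Dividing out (λ - (-4.2014)) leaves approximately λ^2 - 5.2014λ + 12.8529. For λ^2 - 5.2014λ + 12.8529 the discriminant is -24.3574. It is negative, so the remaining roots are the complex-conjugate pair λ ≈ 2.6007 ± 2.4677i. Their product equals the constant term, so |λ|^2 ≈ 12.8529 and |λ| ≈ 3.5851.
Thus the eigenvalues (to 4 decimals) are -4.2014 (modulus 4.2014); 2.6007 ± 2.4677i (modulus 3.5851). The spectral radius is the largest modulus: r(A) ≈ 4.2014. (Cross-check: r(A) ≤ ||A||_2 ≈ 5.8099; equality holds whenever A is normal, though it can also hold for some non-normal A.)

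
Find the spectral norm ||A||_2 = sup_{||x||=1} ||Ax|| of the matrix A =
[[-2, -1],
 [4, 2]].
||A||_2 = 5 (= sqrt(largest eigenvalue of A^T A))

||A||_2 = sigma_max(A) = sqrt(lambda_max(A^T A)). Form the symmetric matrix M = A^T A =
[[20, 10],
 [10, 5]].
Its characteristic polynomial (trace, determinant of M give the coefficients) is
  p(λ) = det(λ I - M) = λ^2 - 25λ.
For λ^2 - 25λ the discriminant is 625. It is a perfect square (25^2), so the roots are rational: λ = (25 ± 25)/2 = 25, 0.
So the eigenvalues of A^T A are ≈ 0, 25 (all ≥ 0, as they must be for A^T A). The largest is λ_max = 25, hence ||A||_2 = sqrt(λ_max) = 5.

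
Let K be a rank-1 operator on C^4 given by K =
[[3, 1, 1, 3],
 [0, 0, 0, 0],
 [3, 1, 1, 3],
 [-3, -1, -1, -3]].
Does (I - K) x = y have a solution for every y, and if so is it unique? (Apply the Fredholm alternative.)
(I - K) is singular (det(I - K) = 0, i.e. 1 ∈ sigma(K)). (I - K) x = y is solvable iff y ⊥ ker((I - K)^*) = span{(3, 1, 1, 3)}, i.e. iff 3y_1 + y_2 + y_3 + 3y_4 = 0. When solvable, the solutions are x = y + c·(1, 0, 1, -1), c arbitrary (ker(I - K) = span{(1, 0, 1, -1)}, dimension 1).

K has rank 1, so it is an outer product K = u v^T: every row of K is a multiple of one row vector. Reading off the entries, u = (1, 0, 1, -1) and v = (3, 1, 1, 3) (row i of K equals u_i·v^T). A rank-one matrix u v^T satisfies K u = u (v·u) and kills the (3)-dimensional subspace v^⊥, so its characteristic polynomial is lambda^3 (lambda - v·u) with v·u = tr K = 1. Hence the eigenvalues of I - K are 1 (multiplicity 3) and 1 - (1) = 0, so det(I - K) = 0. (Direct check: I - K =
[[-2, -1, -1, -3],
 [0, 1, 0, 0],
 [-3, -1, 0, -3],
 [3, 1, 1, 4]]
has determinant 0.) So 1 is an eigenvalue of K and (I - K) is not invertible. The finite-dimensional Fredholm alternative says: either (I - K) is invertible, or ker(I - K) ≠ {0} and then range(I - K) = ker((I - K)^*)^⊥, with dim ker(I - K) = dim ker((I - K)^*). We are in the second case, so we need both kernels. Kernel of I - K: (I - K) u = u - u (v·u) = u - u = 0, so ker(I - K) = span{u} = span{(1, 0, 1, -1)} (it is exactly 1-dimensional because rank(I - K) = 3). Kernel of the adjoint: K is real, so (I - K)^* = I - K^T = I - v u^T, and (I - v u^T) v = v - v (u·v) = 0; hence ker((I - K)^*) = span{v} = span{(3, 1, 1, 3)}. Therefore (I - K) x = y is solvable iff <y, v> = 0, i.e. iff 3y_1 + y_2 + y_3 + 3y_4 = 0. When this holds, K y = u (v·y) = 0, so (I - K) y = y and x = y is a particular solution; the full solution set is the line x = y + c·u = y + c·(1, 0, 1, -1), c ∈ C.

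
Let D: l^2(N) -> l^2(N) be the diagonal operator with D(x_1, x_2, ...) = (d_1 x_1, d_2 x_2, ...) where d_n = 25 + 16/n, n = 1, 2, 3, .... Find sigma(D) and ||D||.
sigma(D) = {25 + 16/n : n ≥ 1} ∪ {25}; ||D|| = 41

A bounded diagonal operator on l^2 with diagonal entries d_n has spectrum equal to the closure of {d_n : n ≥ 1}: every d_n is an eigenvalue (with eigenvector e_n), so {d_n} ⊂ sigma(D); the spectrum is closed, so its closure is too; and for lambda not in the closure, (D - lambda I) has bounded inverse (the diagonal entries 1/(d_n - lambda) are bounded). For our sequence d_n = 25 + 16/n, n = 1, 2, 3, ...:
  - {d_n} = {25 + 16/n : n ≥ 1}; the only limit point is 25
  - closure = {25 + 16/n : n ≥ 1} ∪ {25}
For the norm: a diagonal operator has ||D|| = sup_n |d_n|. Here d_n = 25 + 16/n is positive and decreasing, so sup_n |d_n| = d_1 = 25 + 16 = 41. So ||D|| = 41.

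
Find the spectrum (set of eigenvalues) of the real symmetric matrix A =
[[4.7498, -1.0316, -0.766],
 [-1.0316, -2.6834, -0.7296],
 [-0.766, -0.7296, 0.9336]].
sigma(A) ≈ {-3, 1, 5}

A is real symmetric, so its spectrum consists of real eigenvalues. Expanding the characteristic polynomial of the displayed matrix gives
  det(λ I - A) = p(λ) = λ^3 + (-3)λ^2 + (-13)λ + (15).
Solving p(λ) = 0 yields eigenvalues ≈ -3, 1, 5. (A is shown rounded to 4 decimals, so these recover the underlying integer eigenvalues to within that precision.)
Verification: the trace of A = 3 equals the sum of eigenvalues 3, and det(A) ≈ -14.9998 matches the eigenvalue product -15.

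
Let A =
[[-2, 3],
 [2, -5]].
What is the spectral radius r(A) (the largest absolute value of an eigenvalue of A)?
r(A) = (7 + sqrt(33))/2 ≈ 6.3723

The eigenvalues of A are the roots of its characteristic polynomial. With M = A (coefficients from the trace and determinant):
  p(λ) = det(λ I - M) = λ^2 + 7λ + 4.
For λ^2 + 7λ + 4 the discriminant is 33. It is nonnegative but not a perfect square, so the roots are real and irrational: λ = (-7 ± sqrt(33))/2 ≈ -0.6277, -6.3723.
Thus the eigenvalues (to 4 decimals) are -0.6277 (modulus 0.6277); -6.3723 (modulus 6.3723). The spectral radius is the largest modulus: r(A) = (7 + sqrt(33))/2 ≈ 6.3723. (Cross-check: r(A) ≤ ||A||_2 ≈ 6.451; equality holds whenever A is normal, though it can also hold for some non-normal A.)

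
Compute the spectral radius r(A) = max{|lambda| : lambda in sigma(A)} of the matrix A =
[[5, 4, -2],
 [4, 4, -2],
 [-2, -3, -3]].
r(A) ≈ 9.3301

The eigenvalues of A are the roots of its characteristic polynomial. With M = A (coefficients from the trace, the sum of principal 2x2 minors, and det A):
  p(λ) = det(λ I - M) = λ^3 - 6λ^2 - 33λ + 18.
No integer candidate from the rational root theorem (±divisors of 18) is a root, so the roots are irrational. The cubic discriminant is Δ = 253908 > 0, so there are three distinct real roots. p(-4) = -10 and p(-3) = 36 have opposite signs, so a root lies in (-4, -3); Newton's method refines it to λ ≈ -3.8334. p(0) = 18 and p(1) = -20 have opposite signs, so a root lies in (0, 1); Newton's method refines it to λ ≈ 0.5033. p(9) = -36 and p(10) = 88 have opposite signs, so a root lies in (9, 10); Newton's method refines it to λ ≈ 9.3301. Check (Vieta): the three roots sum to 6, matching tr M = 6.
Thus the eigenvalues (to 4 decimals) are -3.8334 (modulus 3.8334); 0.5033 (modulus 0.5033); 9.3301 (modulus 9.3301). The spectral radius is the largest modulus: r(A) ≈ 9.3301. (Cross-check: r(A) ≤ ||A||_2 ≈ 9.3615; equality holds whenever A is normal, though it can also hold for some non-normal A.)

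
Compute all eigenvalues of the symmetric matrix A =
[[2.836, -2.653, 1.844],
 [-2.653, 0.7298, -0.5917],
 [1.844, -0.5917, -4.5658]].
sigma(A) ≈ {-5, -1, 5}

A is real symmetric, so its spectrum consists of real eigenvalues. Expanding the characteristic polynomial of the displayed matrix gives
  det(λ I - A) = p(λ) = λ^3 + (1)λ^2 + (-25)λ + (-25).
Solving p(λ) = 0 yields eigenvalues ≈ -5, -1, 5. (A is shown rounded to 4 decimals, so these recover the underlying integer eigenvalues to within that precision.)
Verification: the trace of A = -1 equals the sum of eigenvalues -1, and det(A) ≈ 25.0009 matches the eigenvalue product 25.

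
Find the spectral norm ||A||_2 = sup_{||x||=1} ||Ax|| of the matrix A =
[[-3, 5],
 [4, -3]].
||A||_2 = sqrt((59 + sqrt(2997))/2) ≈ 7.5414 (= sqrt(largest eigenvalue of A^T A))

||A||_2 = sigma_max(A) = sqrt(lambda_max(A^T A)). Form the symmetric matrix M = A^T A =
[[25, -27],
 [-27, 34]].
Its characteristic polynomial (trace, determinant of M give the coefficients) is
  p(λ) = det(λ I - M) = λ^2 - 59λ + 121.
For λ^2 - 59λ + 121 the discriminant is 2997. It is nonnegative but not a perfect square, so the roots are real and irrational: λ = (59 ± sqrt(2997))/2 ≈ 56.8724, 2.1276.
So the eigenvalues of A^T A are ≈ 2.1276, 56.8724 (all ≥ 0, as they must be for A^T A). The largest is λ_max = (59 + sqrt(2997))/2 ≈ 56.8724, hence ||A||_2 = sqrt(λ_max) = sqrt((59 + sqrt(2997))/2) ≈ 7.5414.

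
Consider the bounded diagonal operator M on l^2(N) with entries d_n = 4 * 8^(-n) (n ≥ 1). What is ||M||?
||M|| = 1/2 (attained at n = 1)

For M diagonal, ||M|| = sup_n |d_n|. The sequence d_n = 4 * 8^(-n) is positive and strictly decreasing (ratio 8^(-1) < 1), so the supremum is d_1 = 4/8 = 1/2. Hence ||M|| = 1/2.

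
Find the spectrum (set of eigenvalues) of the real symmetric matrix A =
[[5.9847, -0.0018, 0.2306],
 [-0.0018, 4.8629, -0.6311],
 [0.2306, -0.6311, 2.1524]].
sigma(A) ≈ {2, 5, 6}

A is real symmetric, so its spectrum consists of real eigenvalues. Expanding the characteristic polynomial of the displayed matrix gives
  det(λ I - A) = p(λ) = λ^3 + (-13)λ^2 + (52)λ + (-60).
Solving p(λ) = 0 yields eigenvalues ≈ 2, 5, 6. (A is shown rounded to 4 decimals, so these recover the underlying integer eigenvalues to within that precision.)
Verification: the trace of A = 13 equals the sum of eigenvalues 13, and det(A) ≈ 59.9996 matches the eigenvalue product 60.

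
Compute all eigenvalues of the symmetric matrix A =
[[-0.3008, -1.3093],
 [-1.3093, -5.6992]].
sigma(A) ≈ {-6, 0}

A is real symmetric, so its spectrum consists of real eigenvalues. Expanding the characteristic polynomial of the displayed matrix gives
  det(λ I - A) = p(λ) = λ^2 + (6)λ + (0).
Solving p(λ) = 0 yields eigenvalues ≈ -6, 0. (A is shown rounded to 4 decimals, so these recover the underlying integer eigenvalues to within that precision.)
Verification: the trace of A = -6 equals the sum of eigenvalues -6, and det(A) ≈ 0.0001 matches the eigenvalue product 0.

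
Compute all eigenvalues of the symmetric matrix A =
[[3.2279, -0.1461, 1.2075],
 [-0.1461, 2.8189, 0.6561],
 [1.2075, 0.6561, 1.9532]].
sigma(A) ≈ {1, 3, 4}

A is real symmetric, so its spectrum consists of real eigenvalues. Expanding the characteristic polynomial of the displayed matrix gives
  det(λ I - A) = p(λ) = λ^3 + (-8)λ^2 + (19)λ + (-12).
Solving p(λ) = 0 yields eigenvalues ≈ 1, 3, 4. (A is shown rounded to 4 decimals, so these recover the underlying integer eigenvalues to within that precision.)
Verification: the trace of A = 8 equals the sum of eigenvalues 8, and det(A) ≈ 11.9996 matches the eigenvalue product 12.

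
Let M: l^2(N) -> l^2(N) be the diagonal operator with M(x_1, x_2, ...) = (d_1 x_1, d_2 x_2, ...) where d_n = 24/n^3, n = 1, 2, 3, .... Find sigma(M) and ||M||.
sigma(M) = {24/n^3 : n ≥ 1} ∪ {0}; ||M|| = 24

A bounded diagonal operator on l^2 with diagonal entries d_n has spectrum equal to the closure of {d_n : n ≥ 1}: every d_n is an eigenvalue (with eigenvector e_n), so {d_n} ⊂ sigma(M); the spectrum is closed, so its closure is too; and for lambda not in the closure, (M - lambda I) has bounded inverse (the diagonal entries 1/(d_n - lambda) are bounded). For our sequence d_n = 24/n^3, n = 1, 2, 3, ...:
  - {d_n} = {24/n^3 : n ≥ 1}; the only limit point is 0
  - closure = {24/n^3 : n ≥ 1} ∪ {0}
For the norm: a diagonal operator has ||M|| = sup_n |d_n|. Here d_n = 24/n^3 is positive and decreasing, so sup_n |d_n| = d_1 = 24. So ||M|| = 24.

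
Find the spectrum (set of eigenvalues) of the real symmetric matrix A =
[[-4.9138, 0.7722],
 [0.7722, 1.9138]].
sigma(A) ≈ {-5, 2}

A is real symmetric, so its spectrum consists of real eigenvalues. Expanding the characteristic polynomial of the displayed matrix gives
  det(λ I - A) = p(λ) = λ^2 + (3)λ + (-10).
Solving p(λ) = 0 yields eigenvalues ≈ -5, 2. (A is shown rounded to 4 decimals, so these recover the underlying integer eigenvalues to within that precision.)
Verification: the trace of A = -3 equals the sum of eigenvalues -3, and det(A) ≈ -10.0003 matches the eigenvalue product -10.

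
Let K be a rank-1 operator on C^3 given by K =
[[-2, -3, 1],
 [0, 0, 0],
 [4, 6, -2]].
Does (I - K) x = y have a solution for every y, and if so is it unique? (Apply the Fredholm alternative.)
(I - K) is invertible (det(I - K) = 5 ≠ 0), so for every y in C^3 the equation (I - K) x = y has a unique solution.

K has rank 1, so it is an outer product K = u v^T: every row of K is a multiple of one row vector. Reading off the entries, u = (-1, 0, 2) and v = (2, 3, -1) (row i of K equals u_i·v^T). A rank-one matrix u v^T satisfies K u = u (v·u) and kills the (2)-dimensional subspace v^⊥, so its characteristic polynomial is lambda^2 (lambda - v·u) with v·u = tr K = -4. Hence the eigenvalues of I - K are 1 (multiplicity 2) and 1 - (-4) = 5, so det(I - K) = 5. (Direct check: I - K =
[[3, 3, -1],
 [0, 1, 0],
 [-4, -6, 3]]
has determinant 5.) The finite-dimensional Fredholm alternative says: either (I - K) is invertible, or ker(I - K) ≠ {0} and then range(I - K) = ker((I - K)^*)^⊥, with dim ker(I - K) = dim ker((I - K)^*). Since det(I - K) ≠ 0, 1 is not an eigenvalue of K and ker(I - K) = {0}, so we are in the first case: for every y there is a unique x = (I - K)^(-1) y. Explicitly, by the Sherman–Morrison formula, (I - u v^T)^(-1) = I + u v^T/(1 - v·u), i.e. (I - K)^(-1) = I + K/(5).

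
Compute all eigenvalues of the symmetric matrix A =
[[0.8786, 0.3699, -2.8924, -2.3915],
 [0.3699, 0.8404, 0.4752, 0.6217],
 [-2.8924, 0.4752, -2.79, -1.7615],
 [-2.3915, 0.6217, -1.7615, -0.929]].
sigma(A) ≈ {-6, 0, 1, 3}

A is real symmetric, so its spectrum consists of real eigenvalues. Expanding the characteristic polynomial of the displayed matrix gives
  det(λ I - A) = p(λ) = λ^4 + (2)λ^3 + (-21)λ^2 + (18)λ + (-0.0012).
Solving p(λ) = 0 yields eigenvalues ≈ -6, 0, 1, 3. (A is shown rounded to 4 decimals, so these recover the underlying integer eigenvalues to within that precision.)
Verification: the trace of A = -2 equals the sum of eigenvalues -2, and det(A) ≈ -0.0012 matches the eigenvalue product 0.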